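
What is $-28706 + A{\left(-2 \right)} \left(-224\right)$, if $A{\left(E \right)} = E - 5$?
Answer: $-27138$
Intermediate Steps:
$A{\left(E \right)} = -5 + E$
$-28706 + A{\left(-2 \right)} \left(-224\right) = -28706 + \left(-5 - 2\right) \left(-224\right) = -28706 - -1568 = -28706 + 1568 = -27138$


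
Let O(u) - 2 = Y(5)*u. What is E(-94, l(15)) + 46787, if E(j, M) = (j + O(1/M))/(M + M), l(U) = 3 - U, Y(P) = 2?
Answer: 6737881/144 ≈ 46791.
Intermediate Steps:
O(u) = 2 + 2*u
E(j, M) = (2 + j + 2/M)/(2*M) (E(j, M) = (j + (2 + 2/M))/(M + M) = (2 + j + 2/M)/((2*M)) = (2 + j + 2/M)*(1/(2*M)) = (2 + j + 2/M)/(2*M))
E(-94, l(15)) + 46787 = (1 + (3 - 1*15) + (1/2)*(3 - 1*15)*(-94))/(3 - 1*15)**2 + 46787 = (1 + (3 - 15) + (1/2)*(3 - 15)*(-94))/(3 - 15)**2 + 46787 = (1 - 12 + (1/2)*(-12)*(-94))/(-12)**2 + 46787 = (1 - 12 + 564)/144 + 46787 = (1/144)*553 + 46787 = 553/144 + 46787 = 6737881/144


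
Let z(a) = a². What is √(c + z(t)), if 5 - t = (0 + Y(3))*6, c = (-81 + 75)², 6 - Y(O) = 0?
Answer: √997 ≈ 31.575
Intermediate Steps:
Y(O) = 6 (Y(O) = 6 - 1*0 = 6 + 0 = 6)
c = 36 (c = (-6)² = 36)
t = -31 (t = 5 - (0 + 6)*6 = 5 - 6*6 = 5 - 1*36 = 5 - 36 = -31)
√(c + z(t)) = √(36 + (-31)²) = √(36 + 961) = √997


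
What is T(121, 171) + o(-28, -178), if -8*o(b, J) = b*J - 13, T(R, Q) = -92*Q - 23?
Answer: -131011/8 ≈ -16376.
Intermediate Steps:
T(R, Q) = -23 - 92*Q
o(b, J) = 13/8 - J*b/8 (o(b, J) = -(b*J - 13)/8 = -(J*b - 13)/8 = -(-13 + J*b)/8 = 13/8 - J*b/8)
T(121, 171) + o(-28, -178) = (-23 - 92*171) + (13/8 - ⅛*(-178)*(-28)) = (-23 - 15732) + (13/8 - 623) = -15755 - 4971/8 = -131011/8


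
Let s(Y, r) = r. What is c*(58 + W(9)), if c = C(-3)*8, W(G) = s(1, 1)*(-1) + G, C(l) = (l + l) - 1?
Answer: -3696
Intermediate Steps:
C(l) = -1 + 2*l (C(l) = 2*l - 1 = -1 + 2*l)
W(G) = -1 + G (W(G) = 1*(-1) + G = -1 + G)
c = -56 (c = (-1 + 2*(-3))*8 = (-1 - 6)*8 = -7*8 = -56)
c*(58 + W(9)) = -56*(58 + (-1 + 9)) = -56*(58 + 8) = -56*66 = -3696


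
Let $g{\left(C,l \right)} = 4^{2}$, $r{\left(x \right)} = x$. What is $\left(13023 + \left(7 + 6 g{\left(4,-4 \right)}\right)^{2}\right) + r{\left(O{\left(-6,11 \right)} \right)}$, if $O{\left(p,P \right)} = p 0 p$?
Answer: $23632$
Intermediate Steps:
$O{\left(p,P \right)} = 0$ ($O{\left(p,P \right)} = 0 p = 0$)
$g{\left(C,l \right)} = 16$
$\left(13023 + \left(7 + 6 g{\left(4,-4 \right)}\right)^{2}\right) + r{\left(O{\left(-6,11 \right)} \right)} = \left(13023 + \left(7 + 6 \cdot 16\right)^{2}\right) + 0 = \left(13023 + \left(7 + 96\right)^{2}\right) + 0 = \left(13023 + 103^{2}\right) + 0 = \left(13023 + 10609\right) + 0 = 23632 + 0 = 23632$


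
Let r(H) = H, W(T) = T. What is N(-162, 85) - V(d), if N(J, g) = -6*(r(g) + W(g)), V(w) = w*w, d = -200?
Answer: -41020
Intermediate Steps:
V(w) = w²
N(J, g) = -12*g (N(J, g) = -6*(g + g) = -12*g)
N(-162, 85) - V(d) = -12*85 - 1*(-200)² = -1020 - 1*40000 = -1020 - 40000 = -41020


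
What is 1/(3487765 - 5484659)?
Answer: -1/1996894 ≈ -5.0078e-7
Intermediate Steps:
1/(3487765 - 5484659) = 1/(-1996894) = -1/1996894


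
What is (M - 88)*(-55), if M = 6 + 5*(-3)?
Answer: 5335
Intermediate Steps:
M = -9 (M = 6 - 15 = -9)
(M - 88)*(-55) = (-9 - 88)*(-55) = -97*(-55) = 5335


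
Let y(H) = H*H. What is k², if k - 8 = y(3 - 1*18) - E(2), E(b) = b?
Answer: 53361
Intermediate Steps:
y(H) = H²
k = 231 (k = 8 + ((3 - 1*18)² - 1*2) = 8 + ((3 - 18)² - 2) = 8 + ((-15)² - 2) = 8 + (225 - 2) = 8 + 223 = 231)
k² = 231² = 53361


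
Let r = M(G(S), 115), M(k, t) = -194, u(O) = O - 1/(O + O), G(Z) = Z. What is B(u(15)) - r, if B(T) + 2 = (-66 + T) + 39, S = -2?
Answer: 5399/30 ≈ 179.97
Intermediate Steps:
u(O) = O - 1/(2*O)
B(T) = -29 + T (B(T) = -2 + ((-66 + T) + 39) = -2 + (-27 + T) = -29 + T)
r = -194
B(u(15)) - r = (-29 + (15 - ½/15)) - 1*(-194) = (-29 + (15 - ½*1/15)) + 194 = (-29 + (15 - 1/30)) + 194 = (-29 + 449/30) + 194 = -421/30 + 194 = 5399/30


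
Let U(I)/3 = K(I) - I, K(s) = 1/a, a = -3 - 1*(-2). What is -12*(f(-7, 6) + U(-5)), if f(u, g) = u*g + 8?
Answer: 264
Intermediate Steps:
f(u, g) = 8 + g*u (f(u, g) = g*u + 8 = 8 + g*u)
a = -1 (a = -3 + 2 = -1)
K(s) = -1 (K(s) = 1/(-1) = -1)
U(I) = -3 - 3*I (U(I) = 3*(-1 - I) = -3 - 3*I)
-12*(f(-7, 6) + U(-5)) = -12*((8 + 6*(-7)) + (-3 - 3*(-5))) = -12*((8 - 42) + (-3 + 15)) = -12*(-34 + 12) = -12*(-22) = 264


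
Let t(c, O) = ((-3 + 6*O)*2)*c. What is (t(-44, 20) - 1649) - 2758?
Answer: -14703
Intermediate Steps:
t(c, O) = c*(-6 + 12*O) (t(c, O) = (-6 + 12*O)*c = c*(-6 + 12*O))
(t(-44, 20) - 1649) - 2758 = (6*(-44)*(-1 + 2*20) - 1649) - 2758 = (6*(-44)*(-1 + 40) - 1649) - 2758 = (6*(-44)*39 - 1649) - 2758 = (-10296 - 1649) - 2758 = -11945 - 2758 = -14703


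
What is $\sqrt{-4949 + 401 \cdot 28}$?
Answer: $\sqrt{6279} \approx 79.24$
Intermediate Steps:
$\sqrt{-4949 + 401 \cdot 28} = \sqrt{-4949 + 11228} = \sqrt{6279}$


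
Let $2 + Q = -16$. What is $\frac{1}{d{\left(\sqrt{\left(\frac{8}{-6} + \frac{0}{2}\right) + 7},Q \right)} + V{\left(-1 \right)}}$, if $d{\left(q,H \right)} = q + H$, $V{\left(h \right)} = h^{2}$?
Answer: $- \frac{3}{50} - \frac{\sqrt{51}}{850} \approx -0.068402$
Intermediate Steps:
$Q = -18$ ($Q = -2 - 16 = -18$)
$d{\left(q,H \right)} = H + q$
$\frac{1}{d{\left(\sqrt{\left(\frac{8}{-6} + \frac{0}{2}\right) + 7},Q \right)} + V{\left(-1 \right)}} = \frac{1}{\left(-18 + \sqrt{\left(\frac{8}{-6} + \frac{0}{2}\right) + 7}\right) + \left(-1\right)^{2}} = \frac{1}{\left(-18 + \sqrt{\left(8 \left(- \frac{1}{6}\right) + 0 \cdot \frac{1}{2}\right) + 7}\right) + 1} = \frac{1}{\left(-18 + \sqrt{\left(- \frac{4}{3} + 0\right) + 7}\right) + 1} = \frac{1}{\left(-18 + \sqrt{- \frac{4}{3} + 7}\right) + 1} = \frac{1}{\left(-18 + \sqrt{\frac{17}{3}}\right) + 1} = \frac{1}{\left(-18 + \frac{\sqrt{51}}{3}\right) + 1} = \frac{1}{-17 + \frac{\sqrt{51}}{3}}$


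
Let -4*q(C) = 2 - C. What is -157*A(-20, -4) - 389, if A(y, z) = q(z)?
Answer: -307/2 ≈ -153.50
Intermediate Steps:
q(C) = -1/2 + C/4 (q(C) = -(2 - C)/4 = -1/2 + C/4)
A(y, z) = -1/2 + z/4
-157*A(-20, -4) - 389 = -157*(-1/2 + (1/4)*(-4)) - 389 = -157*(-1/2 - 1) - 389 = -157*(-3/2) - 389 = 471/2 - 389 = -307/2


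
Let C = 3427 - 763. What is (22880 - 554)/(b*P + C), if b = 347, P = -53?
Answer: -22326/15727 ≈ -1.4196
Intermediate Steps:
C = 2664
(22880 - 554)/(b*P + C) = (22880 - 554)/(347*(-53) + 2664) = 22326/(-18391 + 2664) = 22326/(-15727) = 22326*(-1/15727) = -22326/15727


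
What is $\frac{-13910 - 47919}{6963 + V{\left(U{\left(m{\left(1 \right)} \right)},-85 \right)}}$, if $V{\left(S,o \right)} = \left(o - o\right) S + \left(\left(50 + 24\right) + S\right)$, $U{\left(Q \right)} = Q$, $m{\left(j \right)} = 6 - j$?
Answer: $- \frac{61829}{7042} \approx -8.78$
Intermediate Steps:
$V{\left(S,o \right)} = 74 + S$ ($V{\left(S,o \right)} = 0 S + \left(74 + S\right) = 0 + \left(74 + S\right) = 74 + S$)
$\frac{-13910 - 47919}{6963 + V{\left(U{\left(m{\left(1 \right)} \right)},-85 \right)}} = \frac{-13910 - 47919}{6963 + \left(74 + \left(6 - 1\right)\right)} = - \frac{61829}{6963 + \left(74 + \left(6 - 1\right)\right)} = - \frac{61829}{6963 + \left(74 + 5\right)} = - \frac{61829}{6963 + 79} = - \frac{61829}{7042}$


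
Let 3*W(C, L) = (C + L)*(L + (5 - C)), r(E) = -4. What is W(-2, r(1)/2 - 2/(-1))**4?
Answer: 38416/81 ≈ 474.27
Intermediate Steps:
W(C, L) = (C + L)*(5 + L - C)/3 (W(C, L) = ((C + L)*(L + (5 - C)))/3 = ((C + L)*(5 + L - C))/3 = (C + L)*(5 + L - C)/3)
W(-2, r(1)/2 - 2/(-1))**4 = (-1/3*(-2)**2 + (-4/2 - 2/(-1))**2/3 + (5/3)*(-2) + 5*(-4/2 - 2/(-1))/3)**4 = (-1/3*4 + (-4*1/2 - 2*(-1))**2/3 - 10/3 + 5*(-4*1/2 - 2*(-1))/3)**4 = (-4/3 + (-2 + 2)**2/3 - 10/3 + 5*(-2 + 2)/3)**4 = (-4/3 + (1/3)*0**2 - 10/3 + (5/3)*0)**4 = (-4/3 + (1/3)*0 - 10/3 + 0)**4 = (-4/3 + 0 - 10/3 + 0)**4 = (-14/3)**4 = 38416/81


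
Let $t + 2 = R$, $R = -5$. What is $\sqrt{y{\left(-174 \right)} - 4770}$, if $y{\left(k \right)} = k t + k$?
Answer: $9 i \sqrt{46} \approx 61.041 i$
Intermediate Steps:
$t = -7$ ($t = -2 - 5 = -7$)
$y{\left(k \right)} = - 6 k$ ($y{\left(k \right)} = k \left(-7\right) + k = - 7 k + k = - 6 k$)
$\sqrt{y{\left(-174 \right)} - 4770} = \sqrt{\left(-6\right) \left(-174\right) - 4770} = \sqrt{1044 - 4770} = \sqrt{-3726} = 9 i \sqrt{46}$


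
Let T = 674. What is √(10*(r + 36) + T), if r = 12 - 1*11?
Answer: 6*√29 ≈ 32.311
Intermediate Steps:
r = 1 (r = 12 - 11 = 1)
√(10*(r + 36) + T) = √(10*(1 + 36) + 674) = √(10*37 + 674) = √(370 + 674) = √1044 = 6*√29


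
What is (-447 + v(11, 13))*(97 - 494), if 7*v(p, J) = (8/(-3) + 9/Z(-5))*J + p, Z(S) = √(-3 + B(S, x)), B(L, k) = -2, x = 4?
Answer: 3754826/21 + 46449*I*√5/35 ≈ 1.788e+5 + 2967.5*I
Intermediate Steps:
Z(S) = I*√5 (Z(S) = √(-3 - 2) = √(-5) = I*√5)
v(p, J) = p/7 + J*(-8/3 - 9*I*√5/5)/7 (v(p, J) = ((8/(-3) + 9/((I*√5)))*J + p)/7 = ((8*(-⅓) + 9*(-I*√5/5))*J + p)/7 = ((-8/3 - 9*I*√5/5)*J + p)/7 = (J*(-8/3 - 9*I*√5/5) + p)/7 = (p + J*(-8/3 - 9*I*√5/5))/7 = p/7 + J*(-8/3 - 9*I*√5/5)/7)
(-447 + v(11, 13))*(97 - 494) = (-447 + (-8/21*13 + (⅐)*11 - 9/35*I*13*√5))*(97 - 494) = (-447 + (-104/21 + 11/7 - 117*I*√5/35))*(-397) = (-447 + (-71/21 - 117*I*√5/35))*(-397) = (-9458/21 - 117*I*√5/35)*(-397) = 3754826/21 + 46449*I*√5/35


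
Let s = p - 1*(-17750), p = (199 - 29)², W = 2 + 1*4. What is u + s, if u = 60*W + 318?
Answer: 47328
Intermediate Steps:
W = 6 (W = 2 + 4 = 6)
p = 28900 (p = 170² = 28900)
u = 678 (u = 60*6 + 318 = 360 + 318 = 678)
s = 46650 (s = 28900 - 1*(-17750) = 28900 + 17750 = 46650)
u + s = 678 + 46650 = 47328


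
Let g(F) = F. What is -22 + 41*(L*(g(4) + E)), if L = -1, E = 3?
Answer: -309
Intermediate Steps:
-22 + 41*(L*(g(4) + E)) = -22 + 41*(-(4 + 3)) = -22 + 41*(-1*7) = -22 + 41*(-7) = -22 - 287 = -309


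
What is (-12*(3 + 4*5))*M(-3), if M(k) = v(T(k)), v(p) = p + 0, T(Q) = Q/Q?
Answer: -276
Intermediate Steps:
T(Q) = 1
v(p) = p
M(k) = 1
(-12*(3 + 4*5))*M(-3) = -12*(3 + 4*5)*1 = -12*(3 + 20)*1 = -12*23*1 = -276*1 = -276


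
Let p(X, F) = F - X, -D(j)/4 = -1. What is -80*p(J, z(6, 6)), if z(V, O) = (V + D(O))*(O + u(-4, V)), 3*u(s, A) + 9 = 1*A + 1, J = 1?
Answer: -12560/3 ≈ -4186.7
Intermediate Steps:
u(s, A) = -8/3 + A/3 (u(s, A) = -3 + (1*A + 1)/3 = -3 + (A + 1)/3 = -3 + (1 + A)/3 = -3 + (⅓ + A/3) = -8/3 + A/3)
D(j) = 4 (D(j) = -4*(-1) = 4)
z(V, O) = (4 + V)*(-8/3 + O + V/3) (z(V, O) = (V + 4)*(O + (-8/3 + V/3)) = (4 + V)*(-8/3 + O + V/3))
-80*p(J, z(6, 6)) = -80*((-32/3 + 4*6 - 4/3*6 + (⅓)*6² + 6*6) - 1*1) = -80*((-32/3 + 24 - 8 + (⅓)*36 + 36) - 1) = -80*((-32/3 + 24 - 8 + 12 + 36) - 1) = -80*(160/3 - 1) = -80*157/3 = -12560/3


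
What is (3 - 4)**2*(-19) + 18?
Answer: -1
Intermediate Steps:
(3 - 4)**2*(-19) + 18 = (-1)**2*(-19) + 18 = 1*(-19) + 18 = -19 + 18 = -1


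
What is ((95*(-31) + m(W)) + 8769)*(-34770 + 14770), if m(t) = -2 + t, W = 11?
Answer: -116660000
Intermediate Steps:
((95*(-31) + m(W)) + 8769)*(-34770 + 14770) = ((95*(-31) + (-2 + 11)) + 8769)*(-34770 + 14770) = ((-2945 + 9) + 8769)*(-20000) = (-2936 + 8769)*(-20000) = 5833*(-20000) = -116660000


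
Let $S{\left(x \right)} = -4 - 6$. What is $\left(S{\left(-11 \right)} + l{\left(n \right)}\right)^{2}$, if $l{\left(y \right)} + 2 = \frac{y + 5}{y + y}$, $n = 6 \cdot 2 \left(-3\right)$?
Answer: $\frac{693889}{5184} \approx 133.85$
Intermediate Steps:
$n = -36$ ($n = 12 \left(-3\right) = -36$)
$l{\left(y \right)} = -2 + \frac{5 + y}{2 y}$ ($l{\left(y \right)} = -2 + \frac{y + 5}{y + y} = -2 + \frac{5 + y}{2 y}$)
$S{\left(x \right)} = -10$ ($S{\left(x \right)} = -4 - 6 = -10$)
$\left(S{\left(-11 \right)} + l{\left(n \right)}\right)^{2} = \left(-10 + \frac{5 - -108}{2 \left(-36\right)}\right)^{2} = \left(-10 + \frac{1}{2} \left(- \frac{1}{36}\right) \left(5 + 108\right)\right)^{2} = \left(-10 + \frac{1}{2} \left(- \frac{1}{36}\right) 113\right)^{2} = \left(-10 - \frac{113}{72}\right)^{2} = \left(- \frac{833}{72}\right)^{2} = \frac{693889}{5184}$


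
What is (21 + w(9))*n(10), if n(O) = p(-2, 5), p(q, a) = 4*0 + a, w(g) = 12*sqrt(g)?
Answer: 285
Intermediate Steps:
p(q, a) = a (p(q, a) = 0 + a = a)
n(O) = 5
(21 + w(9))*n(10) = (21 + 12*sqrt(9))*5 = (21 + 12*3)*5 = (21 + 36)*5 = 57*5 = 285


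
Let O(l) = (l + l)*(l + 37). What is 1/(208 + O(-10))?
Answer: -1/332 ≈ -0.0030120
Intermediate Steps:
O(l) = 2*l*(37 + l) (O(l) = (2*l)*(37 + l) = 2*l*(37 + l))
1/(208 + O(-10)) = 1/(208 + 2*(-10)*(37 - 10)) = 1/(208 + 2*(-10)*27) = 1/(208 - 540) = 1/(-332) = -1/332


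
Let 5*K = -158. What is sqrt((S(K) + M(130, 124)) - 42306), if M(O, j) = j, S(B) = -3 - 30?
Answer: I*sqrt(42215) ≈ 205.46*I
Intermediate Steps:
K = -158/5 (K = (1/5)*(-158) = -158/5 ≈ -31.600)
S(B) = -33
sqrt((S(K) + M(130, 124)) - 42306) = sqrt((-33 + 124) - 42306) = sqrt(91 - 42306) = sqrt(-42215) = I*sqrt(42215)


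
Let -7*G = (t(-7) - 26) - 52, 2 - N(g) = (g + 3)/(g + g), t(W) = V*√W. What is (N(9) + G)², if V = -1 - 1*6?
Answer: 65557/441 + 524*I*√7/21 ≈ 148.66 + 66.018*I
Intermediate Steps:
V = -7 (V = -1 - 6 = -7)
t(W) = -7*√W
N(g) = 2 - (3 + g)/(2*g) (N(g) = 2 - (g + 3)/(g + g) = 2 - (3 + g)/(2*g))
G = 78/7 + I*√7 (G = -((-7*I*√7 - 26) - 52)/7 = -((-26 - 7*I*√7) - 52)/7 = -(-78 - 7*I*√7)/7 = 78/7 + I*√7 ≈ 11.143 + 2.6458*I)
(N(9) + G)² = ((3/2)*(-1 + 9)/9 + (78/7 + I*√7))² = ((3/2)*(⅑)*8 + (78/7 + I*√7))² = (4/3 + (78/7 + I*√7))² = (262/21 + I*√7)²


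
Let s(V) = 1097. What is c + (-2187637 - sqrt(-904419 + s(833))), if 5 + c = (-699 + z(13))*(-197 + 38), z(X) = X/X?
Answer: -2076660 - I*sqrt(903322) ≈ -2.0767e+6 - 950.43*I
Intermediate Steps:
z(X) = 1
c = 110977 (c = -5 + (-699 + 1)*(-197 + 38) = -5 - 698*(-159) = -5 + 110982 = 110977)
c + (-2187637 - sqrt(-904419 + s(833))) = 110977 + (-2187637 - sqrt(-904419 + 1097)) = 110977 + (-2187637 - sqrt(-903322)) = 110977 + (-2187637 - I*sqrt(903322)) = -2076660 - I*sqrt(903322)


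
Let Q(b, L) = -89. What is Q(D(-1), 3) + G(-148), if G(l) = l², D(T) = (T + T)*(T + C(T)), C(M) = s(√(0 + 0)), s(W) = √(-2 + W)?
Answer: 21815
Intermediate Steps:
C(M) = I*√2 (C(M) = √(-2 + √(0 + 0)) = √(-2 + √0) = √(-2 + 0) = √(-2) = I*√2)
D(T) = 2*T*(T + I*√2) (D(T) = (T + T)*(T + I*√2) = (2*T)*(T + I*√2) = 2*T*(T + I*√2))
Q(D(-1), 3) + G(-148) = -89 + (-148)² = -89 + 21904 = 21815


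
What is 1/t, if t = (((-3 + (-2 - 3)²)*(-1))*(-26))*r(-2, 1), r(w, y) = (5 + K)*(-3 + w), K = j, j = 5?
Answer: -1/28600 ≈ -3.4965e-5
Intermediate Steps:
K = 5
r(w, y) = -30 + 10*w (r(w, y) = (5 + 5)*(-3 + w) = 10*(-3 + w) = -30 + 10*w)
t = -28600 (t = (((-3 + (-2 - 3)²)*(-1))*(-26))*(-30 + 10*(-2)) = (((-3 + (-5)²)*(-1))*(-26))*(-30 - 20) = (((-3 + 25)*(-1))*(-26))*(-50) = ((22*(-1))*(-26))*(-50) = -22*(-26)*(-50) = 572*(-50) = -28600)
1/t = 1/(-28600) = -1/28600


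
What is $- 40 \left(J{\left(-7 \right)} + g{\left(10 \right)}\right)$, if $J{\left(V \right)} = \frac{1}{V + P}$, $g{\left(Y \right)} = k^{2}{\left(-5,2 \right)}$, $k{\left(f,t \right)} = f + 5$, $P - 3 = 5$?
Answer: $-40$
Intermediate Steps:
$P = 8$ ($P = 3 + 5 = 8$)
$k{\left(f,t \right)} = 5 + f$
$g{\left(Y \right)} = 0$ ($g{\left(Y \right)} = \left(5 - 5\right)^{2} = 0^{2} = 0$)
$J{\left(V \right)} = \frac{1}{8 + V}$ ($J{\left(V \right)} = \frac{1}{V + 8} = \frac{1}{8 + V}$)
$- 40 \left(J{\left(-7 \right)} + g{\left(10 \right)}\right) = - 40 \left(\frac{1}{8 - 7} + 0\right) = - 40 \left(1^{-1} + 0\right) = - 40 \left(1 + 0\right) = \left(-40\right) 1 = -40$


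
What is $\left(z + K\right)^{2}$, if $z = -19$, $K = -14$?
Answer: $1089$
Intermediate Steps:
$\left(z + K\right)^{2} = \left(-19 - 14\right)^{2} = \left(-33\right)^{2} = 1089$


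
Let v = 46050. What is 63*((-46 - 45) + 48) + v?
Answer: 43341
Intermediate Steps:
63*((-46 - 45) + 48) + v = 63*((-46 - 45) + 48) + 46050 = 63*(-91 + 48) + 46050 = 63*(-43) + 46050 = -2709 + 46050 = 43341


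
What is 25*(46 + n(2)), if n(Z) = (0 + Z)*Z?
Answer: 1250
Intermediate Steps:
n(Z) = Z² (n(Z) = Z*Z = Z²)
25*(46 + n(2)) = 25*(46 + 2²) = 25*(46 + 4) = 25*50 = 1250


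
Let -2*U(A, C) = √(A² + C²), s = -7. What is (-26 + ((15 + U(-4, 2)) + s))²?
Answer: (18 + √5)² ≈ 409.50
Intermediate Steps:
U(A, C) = -√(A² + C²)/2
(-26 + ((15 + U(-4, 2)) + s))² = (-26 + ((15 - √((-4)² + 2²)/2) - 7))² = (-26 + ((15 - √(16 + 4)/2) - 7))² = (-26 + ((15 - √5) - 7))² = (-26 + (8 - √5))² = (-18 - √5)²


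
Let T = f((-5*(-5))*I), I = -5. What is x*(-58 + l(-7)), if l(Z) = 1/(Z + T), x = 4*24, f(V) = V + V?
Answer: -1431072/257 ≈ -5568.4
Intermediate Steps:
f(V) = 2*V
T = -250 (T = 2*(-5*(-5)*(-5)) = 2*(25*(-5)) = 2*(-125) = -250)
x = 96
l(Z) = 1/(-250 + Z) (l(Z) = 1/(Z - 250) = 1/(-250 + Z))
x*(-58 + l(-7)) = 96*(-58 + 1/(-250 - 7)) = 96*(-58 + 1/(-257)) = 96*(-58 - 1/257) = 96*(-14907/257) = -1431072/257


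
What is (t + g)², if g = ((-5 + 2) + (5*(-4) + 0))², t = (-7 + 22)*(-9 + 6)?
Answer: 234256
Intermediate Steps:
t = -45 (t = 15*(-3) = -45)
g = 529 (g = (-3 + (-20 + 0))² = (-3 - 20)² = (-23)² = 529)
(t + g)² = (-45 + 529)² = 484² = 234256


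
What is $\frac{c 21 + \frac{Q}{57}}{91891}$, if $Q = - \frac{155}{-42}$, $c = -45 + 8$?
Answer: $- \frac{1859983}{219987054} \approx -0.008455$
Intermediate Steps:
$c = -37$
$Q = \frac{155}{42}$ ($Q = \left(-155\right) \left(- \frac{1}{42}\right) = \frac{155}{42} \approx 3.6905$)
$\frac{c 21 + \frac{Q}{57}}{91891} = \frac{\left(-37\right) 21 + \frac{155}{42 \cdot 57}}{91891} = \left(-777 + \frac{155}{42} \cdot \frac{1}{57}\right) \frac{1}{91891} = \left(-777 + \frac{155}{2394}\right) \frac{1}{91891} = \left(- \frac{1859983}{2394}\right) \frac{1}{91891} = - \frac{1859983}{219987054}$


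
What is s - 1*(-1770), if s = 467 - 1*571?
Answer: 1666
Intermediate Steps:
s = -104 (s = 467 - 571 = -104)
s - 1*(-1770) = -104 - 1*(-1770) = -104 + 1770 = 1666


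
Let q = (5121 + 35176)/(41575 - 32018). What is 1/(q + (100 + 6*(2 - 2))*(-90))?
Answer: -9557/85972703 ≈ -0.00011116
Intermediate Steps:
q = 40297/9557 ≈ 4.2165
1/(q + (100 + 6*(2 - 2))*(-90)) = 1/(40297/9557 + (100 + 6*(2 - 2))*(-90)) = 1/(40297/9557 + (100 + 6*0)*(-90)) = 1/(40297/9557 + (100 + 0)*(-90)) = 1/(40297/9557 + 100*(-90)) = 1/(40297/9557 - 9000) = 1/(-85972703/9557) = -9557/85972703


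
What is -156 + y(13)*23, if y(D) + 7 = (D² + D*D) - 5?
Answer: 7342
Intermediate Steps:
y(D) = -12 + 2*D² (y(D) = -7 + ((D² + D*D) - 5) = -7 + ((D² + D²) - 5) = -7 + (2*D² - 5) = -7 + (-5 + 2*D²) = -12 + 2*D²)
-156 + y(13)*23 = -156 + (-12 + 2*13²)*23 = -156 + (-12 + 2*169)*23 = -156 + (-12 + 338)*23 = -156 + 326*23 = -156 + 7498 = 7342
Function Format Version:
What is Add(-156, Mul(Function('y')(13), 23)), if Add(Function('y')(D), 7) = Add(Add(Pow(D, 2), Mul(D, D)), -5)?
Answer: 7342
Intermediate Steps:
Function('y')(D) = Add(-12, Mul(2, Pow(D, 2))) (Function('y')(D) = Add(-7, Add(Add(Pow(D, 2), Mul(D, D)), -5)) = Add(-7, Add(Add(Pow(D, 2), Pow(D, 2)), -5)) = Add(-7, Add(Mul(2, Pow(D, 2)), -5)) = Add(-7, Add(-5, Mul(2, Pow(D, 2)))) = Add(-12, Mul(2, Pow(D, 2))))
Add(-156, Mul(Function('y')(13), 23)) = Add(-156, Mul(Add(-12, Mul(2, Pow(13, 2))), 23)) = Add(-156, Mul(Add(-12, Mul(2, 169)), 23)) = Add(-156, Mul(Add(-12, 338), 23)) = Add(-156, Mul(326, 23)) = Add(-156, 7498) = 7342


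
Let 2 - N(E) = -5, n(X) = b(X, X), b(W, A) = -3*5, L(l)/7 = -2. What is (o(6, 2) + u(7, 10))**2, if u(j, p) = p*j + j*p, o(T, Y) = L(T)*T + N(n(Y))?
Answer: 3969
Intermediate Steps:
L(l) = -14 (L(l) = 7*(-2) = -14)
b(W, A) = -15
n(X) = -15
N(E) = 7 (N(E) = 2 - 1*(-5) = 2 + 5 = 7)
o(T, Y) = 7 - 14*T (o(T, Y) = -14*T + 7 = 7 - 14*T)
u(j, p) = 2*j*p (u(j, p) = j*p + j*p = 2*j*p)
(o(6, 2) + u(7, 10))**2 = ((7 - 14*6) + 2*7*10)**2 = ((7 - 84) + 140)**2 = (-77 + 140)**2 = 63**2 = 3969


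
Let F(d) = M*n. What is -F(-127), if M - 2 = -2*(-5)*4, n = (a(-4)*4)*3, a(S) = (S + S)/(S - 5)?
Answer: -448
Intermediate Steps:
a(S) = 2*S/(-5 + S) (a(S) = (2*S)/(-5 + S) = 2*S/(-5 + S))
n = 32/3 (n = ((2*(-4)/(-5 - 4))*4)*3 = ((2*(-4)/(-9))*4)*3 = ((2*(-4)*(-1/9))*4)*3 = ((8/9)*4)*3 = (32/9)*3 = 32/3 ≈ 10.667)
M = 42 (M = 2 - 2*(-5)*4 = 2 + 10*4 = 2 + 40 = 42)
F(d) = 448 (F(d) = 42*(32/3) = 448)
-F(-127) = -1*448 = -448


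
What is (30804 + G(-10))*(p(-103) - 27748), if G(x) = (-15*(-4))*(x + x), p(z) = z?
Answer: -824501004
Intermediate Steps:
G(x) = 120*x (G(x) = (-5*(-12))*(2*x) = 60*(2*x) = 120*x)
(30804 + G(-10))*(p(-103) - 27748) = (30804 + 120*(-10))*(-103 - 27748) = (30804 - 1200)*(-27851) = 29604*(-27851) = -824501004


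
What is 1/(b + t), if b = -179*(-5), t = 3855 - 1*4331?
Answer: 1/419 ≈ 0.0023866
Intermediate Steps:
t = -476 (t = 3855 - 4331 = -476)
b = 895
1/(b + t) = 1/(895 - 476) = 1/419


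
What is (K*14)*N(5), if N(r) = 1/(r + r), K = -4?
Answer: -28/5 ≈ -5.6000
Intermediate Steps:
N(r) = 1/(2*r)
(K*14)*N(5) = (-4*14)*((1/2)/5) = -28/5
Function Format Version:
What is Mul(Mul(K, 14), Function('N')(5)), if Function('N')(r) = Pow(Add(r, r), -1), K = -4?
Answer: Rational(-28, 5) ≈ -5.6000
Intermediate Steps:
Function('N')(r) = Mul(Rational(1, 2), Pow(r, -1)) (Function('N')(r) = Pow(Mul(2, r), -1) = Mul(Rational(1, 2), Pow(r, -1)))
Mul(Mul(K, 14), Function('N')(5)) = Mul(Mul(-4, 14), Mul(Rational(1, 2), Pow(5, -1))) = Mul(-56, Mul(Rational(1, 2), Rational(1, 5))) = Mul(-56, Rational(1, 10)) = Rational(-28, 5)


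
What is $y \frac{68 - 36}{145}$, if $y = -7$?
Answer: $- \frac{224}{145} \approx -1.5448$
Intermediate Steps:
$y \frac{68 - 36}{145} = - 7 \frac{68 - 36}{145} = - 7 \cdot 32 \cdot \frac{1}{145} = \left(-7\right) \frac{32}{145} = - \frac{224}{145}$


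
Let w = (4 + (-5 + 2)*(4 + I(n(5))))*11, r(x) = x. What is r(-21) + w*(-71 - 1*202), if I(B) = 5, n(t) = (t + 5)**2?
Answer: 69048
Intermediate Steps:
n(t) = (5 + t)**2
w = -253 (w = (4 + (-5 + 2)*(4 + 5))*11 = (4 - 3*9)*11 = (4 - 27)*11 = -23*11 = -253)
r(-21) + w*(-71 - 1*202) = -21 - 253*(-71 - 1*202) = -21 - 253*(-71 - 202) = -21 - 253*(-273) = -21 + 69069 = 69048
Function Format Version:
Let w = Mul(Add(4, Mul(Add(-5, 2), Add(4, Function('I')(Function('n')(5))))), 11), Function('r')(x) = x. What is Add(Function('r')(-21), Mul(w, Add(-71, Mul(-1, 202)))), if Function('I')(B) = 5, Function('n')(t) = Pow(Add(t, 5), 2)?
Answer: 69048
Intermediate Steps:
Function('n')(t) = Pow(Add(5, t), 2)
w = -253 (w = Mul(Add(4, Mul(Add(-5, 2), Add(4, 5))), 11) = Mul(Add(4, Mul(-3, 9)), 11) = Mul(Add(4, -27), 11) = Mul(-23, 11) = -253)
Add(Function('r')(-21), Mul(w, Add(-71, Mul(-1, 202)))) = Add(-21, Mul(-253, Add(-71, Mul(-1, 202)))) = Add(-21, Mul(-253, Add(-71, -202))) = Add(-21, Mul(-253, -273)) = Add(-21, 69069) = 69048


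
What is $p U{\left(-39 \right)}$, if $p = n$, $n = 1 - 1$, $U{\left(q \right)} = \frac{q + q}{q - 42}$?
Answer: $0$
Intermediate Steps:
$U{\left(q \right)} = \frac{2 q}{-42 + q}$
$n = 0$ ($n = 1 - 1 = 0$)
$p = 0$
$p U{\left(-39 \right)} = 0 \cdot 2 \left(-39\right) \frac{1}{-42 - 39} = 0 \cdot 2 \left(-39\right) \frac{1}{-81} = 0 \cdot 2 \left(-39\right) \left(- \frac{1}{81}\right) = 0 \cdot \frac{26}{27} = 0$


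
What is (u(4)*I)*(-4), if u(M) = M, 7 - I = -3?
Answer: -160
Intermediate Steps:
I = 10 (I = 7 - 1*(-3) = 7 + 3 = 10)
(u(4)*I)*(-4) = (4*10)*(-4) = 40*(-4) = -160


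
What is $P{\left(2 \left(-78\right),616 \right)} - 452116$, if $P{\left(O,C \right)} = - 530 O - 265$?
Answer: $-369701$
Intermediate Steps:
$P{\left(O,C \right)} = -265 - 530 O$
$P{\left(2 \left(-78\right),616 \right)} - 452116 = \left(-265 - 530 \cdot 2 \left(-78\right)\right) - 452116 = \left(-265 - -82680\right) - 452116 = \left(-265 + 82680\right) - 452116 = 82415 - 452116 = -369701$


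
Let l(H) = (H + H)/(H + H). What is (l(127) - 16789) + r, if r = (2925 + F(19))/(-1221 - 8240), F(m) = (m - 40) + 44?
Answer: -158834216/9461 ≈ -16788.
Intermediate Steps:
F(m) = 4 + m (F(m) = (-40 + m) + 44 = 4 + m)
l(H) = 1 (l(H) = (2*H)/((2*H)) = (2*H)*(1/(2*H)) = 1)
r = -2948/9461 (r = (2925 + (4 + 19))/(-1221 - 8240) = (2925 + 23)/(-9461) = 2948*(-1/9461) = -2948/9461 ≈ -0.31159)
(l(127) - 16789) + r = (1 - 16789) - 2948/9461 = -16788 - 2948/9461 = -158834216/9461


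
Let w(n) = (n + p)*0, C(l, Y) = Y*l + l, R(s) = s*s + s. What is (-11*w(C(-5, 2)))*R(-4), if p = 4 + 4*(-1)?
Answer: 0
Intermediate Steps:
R(s) = s + s**2 (R(s) = s**2 + s = s + s**2)
p = 0 (p = 4 - 4 = 0)
C(l, Y) = l + Y*l
w(n) = 0 (w(n) = (n + 0)*0 = n*0 = 0)
(-11*w(C(-5, 2)))*R(-4) = (-11*0)*(-4*(1 - 4)) = 0*(-4*(-3)) = 0*12 = 0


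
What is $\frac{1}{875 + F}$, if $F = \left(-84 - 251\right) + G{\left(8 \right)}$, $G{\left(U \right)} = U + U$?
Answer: $\frac{1}{556} \approx 0.0017986$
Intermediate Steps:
$G{\left(U \right)} = 2 U$
$F = -319$ ($F = \left(-84 - 251\right) + 2 \cdot 8 = -335 + 16 = -319$)
$\frac{1}{875 + F} = \frac{1}{875 - 319} = \frac{1}{556}$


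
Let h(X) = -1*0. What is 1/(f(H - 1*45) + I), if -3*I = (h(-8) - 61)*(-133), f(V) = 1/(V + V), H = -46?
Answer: -546/1476569 ≈ -0.00036978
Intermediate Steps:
h(X) = 0
f(V) = 1/(2*V)
I = -8113/3 (I = -(0 - 61)*(-133)/3 = -(-61)*(-133)/3 = -1/3*8113 = -8113/3 ≈ -2704.3)
1/(f(H - 1*45) + I) = 1/(1/(2*(-46 - 1*45)) - 8113/3) = 1/(1/(2*(-46 - 45)) - 8113/3) = 1/((1/2)/(-91) - 8113/3) = 1/((1/2)*(-1/91) - 8113/3) = 1/(-1/182 - 8113/3) = 1/(-1476569/546) = -546/1476569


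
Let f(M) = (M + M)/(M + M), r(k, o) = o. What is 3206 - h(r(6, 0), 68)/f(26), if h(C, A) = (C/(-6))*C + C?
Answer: 3206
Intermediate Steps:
h(C, A) = C - C²/6 (h(C, A) = (C*(-⅙))*C + C = (-C/6)*C + C = -C²/6 + C = C - C²/6)
f(M) = 1 (f(M) = (2*M)/((2*M)) = (2*M)*(1/(2*M)) = 1)
3206 - h(r(6, 0), 68)/f(26) = 3206 - (⅙)*0*(6 - 1*0)/1 = 3206 - (⅙)*0*(6 + 0) = 3206 - (⅙)*0*6 = 3206 - 0 = 3206 - 1*0 = 3206 + 0 = 3206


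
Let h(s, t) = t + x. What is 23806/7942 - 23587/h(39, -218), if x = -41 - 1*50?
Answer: 945068/11913 ≈ 79.331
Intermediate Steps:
x = -91 (x = -41 - 50 = -91)
h(s, t) = -91 + t (h(s, t) = t - 91 = -91 + t)
23806/7942 - 23587/h(39, -218) = 23806/7942 - 23587/(-91 - 218) = 23806*(1/7942) - 23587/(-309) = 11903/3971 - 23587*(-1/309) = 11903/3971 + 229/3 = 945068/11913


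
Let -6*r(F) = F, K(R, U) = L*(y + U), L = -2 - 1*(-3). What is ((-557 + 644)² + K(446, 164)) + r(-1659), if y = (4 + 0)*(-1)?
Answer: 16011/2 ≈ 8005.5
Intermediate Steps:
y = -4 (y = 4*(-1) = -4)
L = 1 (L = -2 + 3 = 1)
K(R, U) = -4 + U (K(R, U) = 1*(-4 + U) = -4 + U)
r(F) = -F/6
((-557 + 644)² + K(446, 164)) + r(-1659) = ((-557 + 644)² + (-4 + 164)) - ⅙*(-1659) = (87² + 160) + 553/2 = (7569 + 160) + 553/2 = 7729 + 553/2 = 16011/2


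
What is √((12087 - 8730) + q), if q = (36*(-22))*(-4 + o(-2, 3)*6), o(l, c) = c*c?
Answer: 3*I*√4027 ≈ 190.38*I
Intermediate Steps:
o(l, c) = c²
q = -39600 (q = (36*(-22))*(-4 + 3²*6) = -792*(-4 + 9*6) = -792*(-4 + 54) = -792*50 = -39600)
√((12087 - 8730) + q) = √((12087 - 8730) - 39600) = √(3357 - 39600) = √(-36243) = 3*I*√4027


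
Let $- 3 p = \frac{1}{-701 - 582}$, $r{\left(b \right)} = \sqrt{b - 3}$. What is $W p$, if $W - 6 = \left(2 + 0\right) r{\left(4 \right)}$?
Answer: $\frac{8}{3849} \approx 0.0020785$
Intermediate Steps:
$r{\left(b \right)} = \sqrt{-3 + b}$
$p = \frac{1}{3849}$ ($p = - \frac{1}{3 \left(-701 - 582\right)} = - \frac{1}{3 \left(-1283\right)} = \left(- \frac{1}{3}\right) \left(- \frac{1}{1283}\right) = \frac{1}{3849} \approx 0.00025981$)
$W = 8$ ($W = 6 + \left(2 + 0\right) \sqrt{-3 + 4} = 6 + 2 \sqrt{1} = 6 + 2 \cdot 1 = 6 + 2 = 8$)
$W p = 8 \cdot \frac{1}{3849} = \frac{8}{3849}$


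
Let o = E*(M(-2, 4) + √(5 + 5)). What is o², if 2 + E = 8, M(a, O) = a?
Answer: 504 - 144*√10 ≈ 48.632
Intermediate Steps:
E = 6 (E = -2 + 8 = 6)
o = -12 + 6*√10 (o = 6*(-2 + √(5 + 5)) = 6*(-2 + √10) = -12 + 6*√10 ≈ 6.9737)
o² = (-12 + 6*√10)²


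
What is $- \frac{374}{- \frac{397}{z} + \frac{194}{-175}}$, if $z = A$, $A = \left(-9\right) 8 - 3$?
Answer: $- \frac{196350}{2197} \approx -89.372$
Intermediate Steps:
$A = -75$ ($A = -72 - 3 = -75$)
$z = -75$
$- \frac{374}{- \frac{397}{z} + \frac{194}{-175}} = - \frac{374}{- \frac{397}{-75} + \frac{194}{-175}} = - \frac{374}{\left(-397\right) \left(- \frac{1}{75}\right) + 194 \left(- \frac{1}{175}\right)} = - \frac{374}{\frac{397}{75} - \frac{194}{175}} = - \frac{374}{\frac{2197}{525}} = \left(-374\right) \frac{525}{2197} = - \frac{196350}{2197}$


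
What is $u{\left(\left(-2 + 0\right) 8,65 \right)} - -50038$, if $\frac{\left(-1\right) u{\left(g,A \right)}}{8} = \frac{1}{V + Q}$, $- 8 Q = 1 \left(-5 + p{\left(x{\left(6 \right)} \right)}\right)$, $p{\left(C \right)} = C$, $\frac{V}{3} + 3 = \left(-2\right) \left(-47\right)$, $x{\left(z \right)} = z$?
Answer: $\frac{109232890}{2183} \approx 50038.0$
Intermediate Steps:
$V = 273$ ($V = -9 + 3 \left(\left(-2\right) \left(-47\right)\right) = -9 + 3 \cdot 94 = -9 + 282 = 273$)
$Q = - \frac{1}{8}$ ($Q = - \frac{1 \left(-5 + 6\right)}{8} = - \frac{1 \cdot 1}{8} = \left(- \frac{1}{8}\right) 1 = - \frac{1}{8} \approx -0.125$)
$u{\left(g,A \right)} = - \frac{64}{2183}$ ($u{\left(g,A \right)} = - \frac{8}{273 - \frac{1}{8}} = - \frac{8}{\frac{2183}{8}} = \left(-8\right) \frac{8}{2183} = - \frac{64}{2183}$)
$u{\left(\left(-2 + 0\right) 8,65 \right)} - -50038 = - \frac{64}{2183} - -50038 = - \frac{64}{2183} + 50038 = \frac{109232890}{2183}$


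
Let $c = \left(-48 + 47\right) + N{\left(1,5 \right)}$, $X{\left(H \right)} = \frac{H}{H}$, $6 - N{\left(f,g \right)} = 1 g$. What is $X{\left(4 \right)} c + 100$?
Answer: $100$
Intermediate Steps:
$N{\left(f,g \right)} = 6 - g$ ($N{\left(f,g \right)} = 6 - 1 g = 6 - g$)
$X{\left(H \right)} = 1$
$c = 0$ ($c = \left(-48 + 47\right) + \left(6 - 5\right) = -1 + \left(6 - 5\right) = -1 + 1 = 0$)
$X{\left(4 \right)} c + 100 = 1 \cdot 0 + 100 = 0 + 100 = 100$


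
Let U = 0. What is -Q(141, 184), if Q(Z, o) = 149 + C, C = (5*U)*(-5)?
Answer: -149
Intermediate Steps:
C = 0 (C = (5*0)*(-5) = 0*(-5) = 0)
Q(Z, o) = 149 (Q(Z, o) = 149 + 0 = 149)
-Q(141, 184) = -1*149 = -149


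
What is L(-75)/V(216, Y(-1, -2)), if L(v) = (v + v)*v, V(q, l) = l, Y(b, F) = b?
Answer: -11250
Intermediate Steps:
L(v) = 2*v² (L(v) = (2*v)*v = 2*v²)
L(-75)/V(216, Y(-1, -2)) = (2*(-75)²)/(-1) = (2*5625)*(-1) = 11250*(-1) = -11250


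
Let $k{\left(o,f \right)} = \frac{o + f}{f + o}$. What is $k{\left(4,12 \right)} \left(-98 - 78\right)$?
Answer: $-176$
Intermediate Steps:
$k{\left(o,f \right)} = 1$ ($k{\left(o,f \right)} = \frac{f + o}{f + o} = 1$)
$k{\left(4,12 \right)} \left(-98 - 78\right) = 1 \left(-98 - 78\right) = 1 \left(-176\right) = -176$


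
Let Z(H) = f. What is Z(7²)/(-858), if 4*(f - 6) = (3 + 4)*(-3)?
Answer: -1/1144 ≈ -0.00087413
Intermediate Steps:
f = ¾ (f = 6 + ((3 + 4)*(-3))/4 = 6 + (7*(-3))/4 = 6 + (¼)*(-21) = 6 - 21/4 = ¾ ≈ 0.75000)
Z(H) = ¾
Z(7²)/(-858) = (¾)/(-858) = (¾)*(-1/858) = -1/1144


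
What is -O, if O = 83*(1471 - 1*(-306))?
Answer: -147491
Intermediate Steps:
O = 147491 (O = 83*(1471 + 306) = 83*1777 = 147491)
-O = -1*147491 = -147491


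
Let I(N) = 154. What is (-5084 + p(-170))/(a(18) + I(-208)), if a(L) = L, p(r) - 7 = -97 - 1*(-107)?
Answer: -5067/172 ≈ -29.459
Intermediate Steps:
p(r) = 17 (p(r) = 7 + (-97 - 1*(-107)) = 7 + (-97 + 107) = 7 + 10 = 17)
(-5084 + p(-170))/(a(18) + I(-208)) = (-5084 + 17)/(18 + 154) = -5067/172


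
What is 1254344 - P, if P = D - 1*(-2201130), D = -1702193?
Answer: 755407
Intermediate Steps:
P = 498937 (P = -1702193 - 1*(-2201130) = -1702193 + 2201130 = 498937)
1254344 - P = 1254344 - 1*498937 = 1254344 - 498937 = 755407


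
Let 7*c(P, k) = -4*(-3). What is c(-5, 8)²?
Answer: 144/49 ≈ 2.9388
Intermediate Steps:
c(P, k) = 12/7 (c(P, k) = (-4*(-3))/7 = (⅐)*12 = 12/7)
c(-5, 8)² = (12/7)² = 144/49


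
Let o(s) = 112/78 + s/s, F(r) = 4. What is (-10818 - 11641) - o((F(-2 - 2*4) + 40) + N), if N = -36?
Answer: -875996/39 ≈ -22461.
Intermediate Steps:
o(s) = 95/39 (o(s) = 112*(1/78) + 1 = 56/39 + 1 = 95/39)
(-10818 - 11641) - o((F(-2 - 2*4) + 40) + N) = (-10818 - 11641) - 1*95/39 = -22459 - 95/39 = -875996/39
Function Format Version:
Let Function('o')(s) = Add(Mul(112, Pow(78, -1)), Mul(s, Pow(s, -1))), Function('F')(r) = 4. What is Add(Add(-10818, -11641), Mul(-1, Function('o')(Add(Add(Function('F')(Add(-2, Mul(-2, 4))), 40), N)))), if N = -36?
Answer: Rational(-875996, 39) ≈ -22461.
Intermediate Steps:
Function('o')(s) = Rational(95, 39) (Function('o')(s) = Add(Mul(112, Rational(1, 78)), 1) = Add(Rational(56, 39), 1) = Rational(95, 39))
Add(Add(-10818, -11641), Mul(-1, Function('o')(Add(Add(Function('F')(Add(-2, Mul(-2, 4))), 40), N)))) = Add(Add(-10818, -11641), Mul(-1, Rational(95, 39))) = Add(-22459, Rational(-95, 39)) = Rational(-875996, 39)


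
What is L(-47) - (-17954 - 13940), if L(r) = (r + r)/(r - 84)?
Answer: 4178208/131 ≈ 31895.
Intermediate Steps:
L(r) = 2*r/(-84 + r) (L(r) = (2*r)/(-84 + r) = 2*r/(-84 + r))
L(-47) - (-17954 - 13940) = 2*(-47)/(-84 - 47) - (-17954 - 13940) = 2*(-47)/(-131) - 1*(-31894) = 2*(-47)*(-1/131) + 31894 = 94/131 + 31894 = 4178208/131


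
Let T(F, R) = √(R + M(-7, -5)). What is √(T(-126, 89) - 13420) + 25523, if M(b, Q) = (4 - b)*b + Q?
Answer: 25523 + √(-13420 + √7) ≈ 25523.0 + 115.83*I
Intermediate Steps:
M(b, Q) = Q + b*(4 - b) (M(b, Q) = b*(4 - b) + Q = Q + b*(4 - b))
T(F, R) = √(-82 + R) (T(F, R) = √(R + (-5 - 1*(-7)² + 4*(-7))) = √(R + (-5 - 1*49 - 28)) = √(R + (-5 - 49 - 28)) = √(R - 82) = √(-82 + R))
√(T(-126, 89) - 13420) + 25523 = √(√(-82 + 89) - 13420) + 25523 = √(√7 - 13420) + 25523 = √(-13420 + √7) + 25523 = 25523 + √(-13420 + √7)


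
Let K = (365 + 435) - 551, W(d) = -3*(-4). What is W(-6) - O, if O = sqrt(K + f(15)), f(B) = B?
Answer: 12 - 2*sqrt(66) ≈ -4.2481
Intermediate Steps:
W(d) = 12
K = 249 (K = 800 - 551 = 249)
O = 2*sqrt(66) (O = sqrt(249 + 15) = sqrt(264) = 2*sqrt(66) ≈ 16.248)
W(-6) - O = 12 - 2*sqrt(66)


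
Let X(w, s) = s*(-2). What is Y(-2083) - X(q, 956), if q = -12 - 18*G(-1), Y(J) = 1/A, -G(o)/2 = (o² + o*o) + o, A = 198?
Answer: 378577/198 ≈ 1912.0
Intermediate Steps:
G(o) = -4*o² - 2*o (G(o) = -2*((o² + o*o) + o) = -2*((o² + o²) + o) = -2*(2*o² + o) = -2*(o + 2*o²) = -4*o² - 2*o)
Y(J) = 1/198
q = 24 (q = -12 - (-36)*(-1)*(1 + 2*(-1)) = -12 - (-36)*(-1)*(1 - 2) = -12 - (-36)*(-1)*(-1) = -12 - 18*(-2) = -12 + 36 = 24)
X(w, s) = -2*s
Y(-2083) - X(q, 956) = 1/198 - (-2)*956 = 1/198 - 1*(-1912) = 1/198 + 1912 = 378577/198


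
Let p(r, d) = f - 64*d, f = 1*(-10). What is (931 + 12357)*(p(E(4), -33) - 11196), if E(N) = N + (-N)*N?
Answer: -120841072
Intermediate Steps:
f = -10
E(N) = N - N**2
p(r, d) = -10 - 64*d
(931 + 12357)*(p(E(4), -33) - 11196) = (931 + 12357)*((-10 - 64*(-33)) - 11196) = 13288*((-10 + 2112) - 11196) = 13288*(2102 - 11196) = 13288*(-9094) = -120841072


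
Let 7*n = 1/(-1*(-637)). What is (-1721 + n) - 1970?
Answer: -16458168/4459 ≈ -3691.0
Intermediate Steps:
n = 1/4459 (n = 1/(7*((-1*(-637)))) = (1/7)/637 = (1/7)*(1/637) = 1/4459 ≈ 0.00022427)
(-1721 + n) - 1970 = (-1721 + 1/4459) - 1970 = -7673938/4459 - 1970 = -16458168/4459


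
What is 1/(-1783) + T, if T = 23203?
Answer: 41370948/1783 ≈ 23203.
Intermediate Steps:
1/(-1783) + T = 1/(-1783) + 23203 = -1/1783 + 23203 = 41370948/1783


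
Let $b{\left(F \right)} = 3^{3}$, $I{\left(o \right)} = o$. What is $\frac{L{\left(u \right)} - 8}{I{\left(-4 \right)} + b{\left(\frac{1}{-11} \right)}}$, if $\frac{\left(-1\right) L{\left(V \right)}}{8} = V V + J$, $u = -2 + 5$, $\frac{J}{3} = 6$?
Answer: $- \frac{224}{23} \approx -9.7391$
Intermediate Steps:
$J = 18$ ($J = 3 \cdot 6 = 18$)
$u = 3$
$L{\left(V \right)} = -144 - 8 V^{2}$ ($L{\left(V \right)} = - 8 \left(V V + 18\right) = - 8 \left(V^{2} + 18\right) = - 8 \left(18 + V^{2}\right) = -144 - 8 V^{2}$)
$b{\left(F \right)} = 27$
$\frac{L{\left(u \right)} - 8}{I{\left(-4 \right)} + b{\left(\frac{1}{-11} \right)}} = \frac{\left(-144 - 8 \cdot 3^{2}\right) - 8}{-4 + 27} = \frac{\left(-144 - 72\right) - 8}{23} = \left(\left(-144 - 72\right) - 8\right) \frac{1}{23} = \left(-216 - 8\right) \frac{1}{23} = \left(-224\right) \frac{1}{23} = - \frac{224}{23}$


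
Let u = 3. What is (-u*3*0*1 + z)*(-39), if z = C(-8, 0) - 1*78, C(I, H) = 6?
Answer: 2808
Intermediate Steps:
z = -72 (z = 6 - 1*78 = 6 - 78 = -72)
(-u*3*0*1 + z)*(-39) = (-3*3*0*1 - 72)*(-39) = (-9*0*1 - 72)*(-39) = (-1*0*1 - 72)*(-39) = (0*1 - 72)*(-39) = (0 - 72)*(-39) = -72*(-39) = 2808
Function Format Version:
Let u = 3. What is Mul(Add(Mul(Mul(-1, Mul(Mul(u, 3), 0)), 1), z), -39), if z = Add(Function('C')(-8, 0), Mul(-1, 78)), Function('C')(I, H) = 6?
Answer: 2808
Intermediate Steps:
z = -72 (z = Add(6, Mul(-1, 78)) = Add(6, -78) = -72)
Mul(Add(Mul(Mul(-1, Mul(Mul(u, 3), 0)), 1), z), -39) = Mul(Add(Mul(Mul(-1, Mul(Mul(3, 3), 0)), 1), -72), -39) = Mul(Add(Mul(Mul(-1, Mul(9, 0)), 1), -72), -39) = Mul(Add(Mul(Mul(-1, 0), 1), -72), -39) = Mul(Add(Mul(0, 1), -72), -39) = Mul(Add(0, -72), -39) = Mul(-72, -39) = 2808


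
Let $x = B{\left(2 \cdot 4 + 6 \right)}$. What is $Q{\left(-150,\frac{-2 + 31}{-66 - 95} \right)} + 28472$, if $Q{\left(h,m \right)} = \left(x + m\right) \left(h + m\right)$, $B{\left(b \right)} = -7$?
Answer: $\frac{765973636}{25921} \approx 29550.0$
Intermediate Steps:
$x = -7$
$Q{\left(h,m \right)} = \left(-7 + m\right) \left(h + m\right)$
$Q{\left(-150,\frac{-2 + 31}{-66 - 95} \right)} + 28472 = \left(\left(\frac{-2 + 31}{-66 - 95}\right)^{2} - -1050 - 7 \frac{-2 + 31}{-66 - 95} - 150 \frac{-2 + 31}{-66 - 95}\right) + 28472 = \left(\left(\frac{29}{-161}\right)^{2} + 1050 - 7 \frac{29}{-161} - 150 \frac{29}{-161}\right) + 28472 = \left(\left(29 \left(- \frac{1}{161}\right)\right)^{2} + 1050 - 7 \cdot 29 \left(- \frac{1}{161}\right) - 150 \cdot 29 \left(- \frac{1}{161}\right)\right) + 28472 = \left(\left(- \frac{29}{161}\right)^{2} + 1050 - - \frac{29}{23} - - \frac{4350}{161}\right) + 28472 = \left(\frac{841}{25921} + 1050 + \frac{29}{23} + \frac{4350}{161}\right) + 28472 = \frac{27950924}{25921} + 28472 = \frac{765973636}{25921}$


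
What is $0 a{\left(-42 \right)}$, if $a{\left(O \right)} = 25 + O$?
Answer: $0$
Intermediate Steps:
$0 a{\left(-42 \right)} = 0 \left(25 - 42\right) = 0 \left(-17\right) = 0$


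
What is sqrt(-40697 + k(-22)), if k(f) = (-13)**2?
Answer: 4*I*sqrt(2533) ≈ 201.32*I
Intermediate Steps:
k(f) = 169
sqrt(-40697 + k(-22)) = sqrt(-40697 + 169) = sqrt(-40528) = 4*I*sqrt(2533)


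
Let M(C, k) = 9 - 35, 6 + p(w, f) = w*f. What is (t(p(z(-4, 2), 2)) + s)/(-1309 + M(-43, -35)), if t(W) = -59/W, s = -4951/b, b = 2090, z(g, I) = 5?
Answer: 71557/5580300 ≈ 0.012823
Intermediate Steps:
p(w, f) = -6 + f*w (p(w, f) = -6 + w*f = -6 + f*w)
s = -4951/2090 ≈ -2.3689
M(C, k) = -26
(t(p(z(-4, 2), 2)) + s)/(-1309 + M(-43, -35)) = (-59/(-6 + 2*5) - 4951/2090)/(-1309 - 26) = (-59/(-6 + 10) - 4951/2090)/(-1335) = (-59/4 - 4951/2090)*(-1/1335) = -71557/4180*(-1/1335) = 71557/5580300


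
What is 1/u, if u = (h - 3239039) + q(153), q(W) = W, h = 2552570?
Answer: -1/686316 ≈ -1.4571e-6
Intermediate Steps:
u = -686316 (u = (2552570 - 3239039) + 153 = -686469 + 153 = -686316)
1/u = 1/(-686316) = -1/686316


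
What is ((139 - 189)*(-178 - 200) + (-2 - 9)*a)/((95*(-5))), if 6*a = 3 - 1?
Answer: -56689/1425 ≈ -39.782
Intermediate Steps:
a = ⅓ (a = (3 - 1)/6 = (⅙)*2 = ⅓ ≈ 0.33333)
((139 - 189)*(-178 - 200) + (-2 - 9)*a)/((95*(-5))) = ((139 - 189)*(-178 - 200) + (-2 - 9)*(⅓))/((95*(-5))) = (-50*(-378) - 11*⅓)/(-475) = (18900 - 11/3)*(-1/475) = (56689/3)*(-1/475) = -56689/1425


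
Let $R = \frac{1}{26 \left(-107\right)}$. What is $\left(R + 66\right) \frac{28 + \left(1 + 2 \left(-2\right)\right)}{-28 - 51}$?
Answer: $- \frac{4590275}{219778} \approx -20.886$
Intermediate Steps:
$R = - \frac{1}{2782}$ ($R = \frac{1}{26} \left(- \frac{1}{107}\right) = - \frac{1}{2782} \approx -0.00035945$)
$\left(R + 66\right) \frac{28 + \left(1 + 2 \left(-2\right)\right)}{-28 - 51} = \left(- \frac{1}{2782} + 66\right) \frac{28 + \left(1 + 2 \left(-2\right)\right)}{-28 - 51} = \frac{183611 \frac{28 + \left(1 - 4\right)}{-79}}{2782} = \frac{183611 \left(28 - 3\right) \left(- \frac{1}{79}\right)}{2782} = \frac{183611 \cdot 25 \left(- \frac{1}{79}\right)}{2782} = \frac{183611}{2782} \left(- \frac{25}{79}\right) = - \frac{4590275}{219778}$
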